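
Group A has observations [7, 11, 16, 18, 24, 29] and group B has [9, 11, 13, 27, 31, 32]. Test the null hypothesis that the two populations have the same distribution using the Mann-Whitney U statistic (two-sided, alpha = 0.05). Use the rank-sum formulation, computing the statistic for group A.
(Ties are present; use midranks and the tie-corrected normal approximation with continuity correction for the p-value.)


Step 1: Combine and sort all 12 observations; assign midranks.
sorted (value, group): (7,X), (9,Y), (11,X), (11,Y), (13,Y), (16,X), (18,X), (24,X), (27,Y), (29,X), (31,Y), (32,Y)
ranks: 7->1, 9->2, 11->3.5, 11->3.5, 13->5, 16->6, 18->7, 24->8, 27->9, 29->10, 31->11, 32->12
Step 2: Rank sum for X: R1 = 1 + 3.5 + 6 + 7 + 8 + 10 = 35.5.
Step 3: U_X = R1 - n1(n1+1)/2 = 35.5 - 6*7/2 = 35.5 - 21 = 14.5.
       U_Y = n1*n2 - U_X = 36 - 14.5 = 21.5.
Step 4: Ties are present, so use the tie-corrected normal approximation (with continuity correction) for the p-value.
Step 5: p-value = 0.630356; compare to alpha = 0.05. fail to reject H0.

U_X = 14.5, p = 0.630356, fail to reject H0 at alpha = 0.05.


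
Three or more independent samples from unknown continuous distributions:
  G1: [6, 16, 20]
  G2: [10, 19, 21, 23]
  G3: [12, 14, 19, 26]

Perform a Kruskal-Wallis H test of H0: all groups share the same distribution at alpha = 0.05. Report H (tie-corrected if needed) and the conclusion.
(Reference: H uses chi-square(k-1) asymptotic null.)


Step 1: Combine all N = 11 observations and assign midranks.
sorted (value, group, rank): (6,G1,1), (10,G2,2), (12,G3,3), (14,G3,4), (16,G1,5), (19,G2,6.5), (19,G3,6.5), (20,G1,8), (21,G2,9), (23,G2,10), (26,G3,11)
Step 2: Sum ranks within each group.
R_1 = 14 (n_1 = 3)
R_2 = 27.5 (n_2 = 4)
R_3 = 24.5 (n_3 = 4)
Step 3: H = 12/(N(N+1)) * sum(R_i^2/n_i) - 3(N+1)
     = 12/(11*12) * (14^2/3 + 27.5^2/4 + 24.5^2/4) - 3*12
     = 0.090909 * 404.458 - 36
     = 0.768939.
Step 4: Ties present; correction factor C = 1 - 6/(11^3 - 11) = 0.995455. Corrected H = 0.768939 / 0.995455 = 0.772451.
Step 5: Under H0, H ~ chi^2(2); p-value = 0.679617.
Step 6: alpha = 0.05. fail to reject H0.

H = 0.7725, df = 2, p = 0.679617, fail to reject H0.


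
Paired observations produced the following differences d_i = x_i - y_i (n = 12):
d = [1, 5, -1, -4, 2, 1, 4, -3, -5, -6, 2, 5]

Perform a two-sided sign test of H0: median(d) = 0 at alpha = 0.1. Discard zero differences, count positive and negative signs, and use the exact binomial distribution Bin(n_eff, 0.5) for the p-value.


Step 1: Discard zero differences. Original n = 12; n_eff = number of nonzero differences = 12.
Nonzero differences (with sign): +1, +5, -1, -4, +2, +1, +4, -3, -5, -6, +2, +5
Step 2: Count signs: positive = 7, negative = 5.
Step 3: Under H0: P(positive) = 0.5, so the number of positives S ~ Bin(12, 0.5).
Step 4: Two-sided exact p-value = sum of Bin(12,0.5) probabilities at or below the observed probability = 0.774414.
Step 5: alpha = 0.1. fail to reject H0.

n_eff = 12, pos = 7, neg = 5, p = 0.774414, fail to reject H0.


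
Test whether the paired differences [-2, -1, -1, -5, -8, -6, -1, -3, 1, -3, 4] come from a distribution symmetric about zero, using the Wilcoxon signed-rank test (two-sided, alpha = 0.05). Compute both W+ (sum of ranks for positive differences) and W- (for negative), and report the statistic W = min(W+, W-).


Step 1: Drop any zero differences (none here) and take |d_i|.
|d| = [2, 1, 1, 5, 8, 6, 1, 3, 1, 3, 4]
Step 2: Midrank |d_i| (ties get averaged ranks).
ranks: |2|->5, |1|->2.5, |1|->2.5, |5|->9, |8|->11, |6|->10, |1|->2.5, |3|->6.5, |1|->2.5, |3|->6.5, |4|->8
Step 3: Attach original signs; sum ranks with positive sign and with negative sign.
W+ = 2.5 + 8 = 10.5
W- = 5 + 2.5 + 2.5 + 9 + 11 + 10 + 2.5 + 6.5 + 6.5 = 55.5
(Check: W+ + W- = 66 should equal n(n+1)/2 = 66.)
Step 4: Test statistic W = min(W+, W-) = 10.5.
Step 5: Ties in |d|, so use the tie-corrected normal approximation.
        E[W] = n(n+1)/4 = 11*12/4 = 33.
        Tie groups: |d|=1 (t=4), |d|=3 (t=2); sum(t^3 - t) = 66.
        Var[W] = n(n+1)(2n+1)/24 - sum(t^3-t)/48 = 3036/24 - 66/48 = 125.125.
        z = (W - E[W]) / sqrt(Var[W]) = (10.5 - 33) / 11.1859 = -2.0115.
        Two-sided p = 2*Phi(z) = 0.044277.
Step 6: alpha = 0.05. reject H0.

W+ = 10.5, W- = 55.5, W = min = 10.5, p = 0.044277, reject H0.


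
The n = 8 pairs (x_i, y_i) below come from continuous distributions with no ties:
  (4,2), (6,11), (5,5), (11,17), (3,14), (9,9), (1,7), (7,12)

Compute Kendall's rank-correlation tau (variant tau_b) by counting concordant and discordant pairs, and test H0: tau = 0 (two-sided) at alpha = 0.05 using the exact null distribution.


Step 1: Enumerate the 28 unordered pairs (i,j) with i<j and classify each by sign(x_j-x_i) * sign(y_j-y_i).
  (1,2):dx=+2,dy=+9->C; (1,3):dx=+1,dy=+3->C; (1,4):dx=+7,dy=+15->C; (1,5):dx=-1,dy=+12->D
  (1,6):dx=+5,dy=+7->C; (1,7):dx=-3,dy=+5->D; (1,8):dx=+3,dy=+10->C; (2,3):dx=-1,dy=-6->C
  (2,4):dx=+5,dy=+6->C; (2,5):dx=-3,dy=+3->D; (2,6):dx=+3,dy=-2->D; (2,7):dx=-5,dy=-4->C
  (2,8):dx=+1,dy=+1->C; (3,4):dx=+6,dy=+12->C; (3,5):dx=-2,dy=+9->D; (3,6):dx=+4,dy=+4->C
  (3,7):dx=-4,dy=+2->D; (3,8):dx=+2,dy=+7->C; (4,5):dx=-8,dy=-3->C; (4,6):dx=-2,dy=-8->C
  (4,7):dx=-10,dy=-10->C; (4,8):dx=-4,dy=-5->C; (5,6):dx=+6,dy=-5->D; (5,7):dx=-2,dy=-7->C
  (5,8):dx=+4,dy=-2->D; (6,7):dx=-8,dy=-2->C; (6,8):dx=-2,dy=+3->D; (7,8):dx=+6,dy=+5->C
Step 2: C = 19, D = 9, total pairs = 28.
Step 3: tau = (C - D)/(n(n-1)/2) = (19 - 9)/28 = 0.357143.
Step 4: Exact two-sided p-value (enumerate n! = 40320 permutations of y under H0): p = 0.275099.
Step 5: alpha = 0.05. fail to reject H0.

tau_b = 0.3571 (C=19, D=9), p = 0.275099, fail to reject H0.


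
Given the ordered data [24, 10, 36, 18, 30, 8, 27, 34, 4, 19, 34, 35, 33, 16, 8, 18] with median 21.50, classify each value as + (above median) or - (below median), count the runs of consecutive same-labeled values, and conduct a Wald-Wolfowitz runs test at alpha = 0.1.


Step 1: Compute median = 21.50; label A = above, B = below.
Labels in order: ABABABAABBAAABBB  (n_A = 8, n_B = 8)
Step 2: Count runs R = 10.
Step 3: Under H0 (random ordering), E[R] = 2*n_A*n_B/(n_A+n_B) + 1 = 2*8*8/16 + 1 = 9.0000.
        Var[R] = 2*n_A*n_B*(2*n_A*n_B - n_A - n_B) / ((n_A+n_B)^2 * (n_A+n_B-1)) = 14336/3840 = 3.7333.
        SD[R] = 1.9322.
Step 4: Continuity-corrected z = (R - 0.5 - E[R]) / SD[R] = (10 - 0.5 - 9.0000) / 1.9322 = 0.2588.
Step 5: Two-sided p-value via normal approximation = 2*(1 - Phi(|z|)) = 0.795809.
Step 6: alpha = 0.1. fail to reject H0.

R = 10, z = 0.2588, p = 0.795809, fail to reject H0.


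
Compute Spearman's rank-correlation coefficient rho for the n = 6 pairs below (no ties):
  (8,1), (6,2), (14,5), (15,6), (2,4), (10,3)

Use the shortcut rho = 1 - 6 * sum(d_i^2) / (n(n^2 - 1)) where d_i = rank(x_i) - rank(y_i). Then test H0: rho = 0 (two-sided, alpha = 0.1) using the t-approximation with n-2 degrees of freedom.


Step 1: Rank x and y separately (midranks; no ties here).
rank(x): 8->3, 6->2, 14->5, 15->6, 2->1, 10->4
rank(y): 1->1, 2->2, 5->5, 6->6, 4->4, 3->3
Step 2: d_i = R_x(i) - R_y(i); compute d_i^2.
  (3-1)^2=4, (2-2)^2=0, (5-5)^2=0, (6-6)^2=0, (1-4)^2=9, (4-3)^2=1
sum(d^2) = 14.
Step 3: rho = 1 - 6*14 / (6*(6^2 - 1)) = 1 - 84/210 = 0.600000.
Step 4: Under H0, t = rho * sqrt((n-2)/(1-rho^2)) = 1.5000 ~ t(4).
Step 5: Two-sided p-value from the t-distribution with 4 df = 0.208000.
Step 6: alpha = 0.1. fail to reject H0.

rho = 0.6000, p = 0.208000, fail to reject H0 at alpha = 0.1.


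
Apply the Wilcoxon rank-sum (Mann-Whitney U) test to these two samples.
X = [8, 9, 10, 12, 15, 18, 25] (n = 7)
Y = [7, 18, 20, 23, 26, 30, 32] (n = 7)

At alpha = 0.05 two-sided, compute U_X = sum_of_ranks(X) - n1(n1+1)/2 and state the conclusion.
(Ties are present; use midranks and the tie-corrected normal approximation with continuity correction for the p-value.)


Step 1: Combine and sort all 14 observations; assign midranks.
sorted (value, group): (7,Y), (8,X), (9,X), (10,X), (12,X), (15,X), (18,X), (18,Y), (20,Y), (23,Y), (25,X), (26,Y), (30,Y), (32,Y)
ranks: 7->1, 8->2, 9->3, 10->4, 12->5, 15->6, 18->7.5, 18->7.5, 20->9, 23->10, 25->11, 26->12, 30->13, 32->14
Step 2: Rank sum for X: R1 = 2 + 3 + 4 + 5 + 6 + 7.5 + 11 = 38.5.
Step 3: U_X = R1 - n1(n1+1)/2 = 38.5 - 7*8/2 = 38.5 - 28 = 10.5.
       U_Y = n1*n2 - U_X = 49 - 10.5 = 38.5.
Step 4: Ties are present, so use the tie-corrected normal approximation (with continuity correction) for the p-value.
Step 5: p-value = 0.084192; compare to alpha = 0.05. fail to reject H0.

U_X = 10.5, p = 0.084192, fail to reject H0 at alpha = 0.05.


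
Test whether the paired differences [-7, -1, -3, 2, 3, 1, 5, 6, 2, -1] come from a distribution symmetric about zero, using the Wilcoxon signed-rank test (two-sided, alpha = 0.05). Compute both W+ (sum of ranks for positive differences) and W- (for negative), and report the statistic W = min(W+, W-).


Step 1: Drop any zero differences (none here) and take |d_i|.
|d| = [7, 1, 3, 2, 3, 1, 5, 6, 2, 1]
Step 2: Midrank |d_i| (ties get averaged ranks).
ranks: |7|->10, |1|->2, |3|->6.5, |2|->4.5, |3|->6.5, |1|->2, |5|->8, |6|->9, |2|->4.5, |1|->2
Step 3: Attach original signs; sum ranks with positive sign and with negative sign.
W+ = 4.5 + 6.5 + 2 + 8 + 9 + 4.5 = 34.5
W- = 10 + 2 + 6.5 + 2 = 20.5
(Check: W+ + W- = 55 should equal n(n+1)/2 = 55.)
Step 4: Test statistic W = min(W+, W-) = 20.5.
Step 5: Ties in |d|, so use the tie-corrected normal approximation.
        E[W] = n(n+1)/4 = 10*11/4 = 27.5.
        Tie groups: |d|=1 (t=3), |d|=2 (t=2), |d|=3 (t=2); sum(t^3 - t) = 36.
        Var[W] = n(n+1)(2n+1)/24 - sum(t^3-t)/48 = 2310/24 - 36/48 = 95.5.
        z = (W - E[W]) / sqrt(Var[W]) = (20.5 - 27.5) / 9.7724 = -0.7163.
        Two-sided p = 2*Phi(z) = 0.473805.
Step 6: alpha = 0.05. fail to reject H0.

W+ = 34.5, W- = 20.5, W = min = 20.5, p = 0.473805, fail to reject H0.


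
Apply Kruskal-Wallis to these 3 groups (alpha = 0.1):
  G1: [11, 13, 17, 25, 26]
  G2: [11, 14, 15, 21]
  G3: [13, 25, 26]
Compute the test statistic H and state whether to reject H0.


Step 1: Combine all N = 12 observations and assign midranks.
sorted (value, group, rank): (11,G1,1.5), (11,G2,1.5), (13,G1,3.5), (13,G3,3.5), (14,G2,5), (15,G2,6), (17,G1,7), (21,G2,8), (25,G1,9.5), (25,G3,9.5), (26,G1,11.5), (26,G3,11.5)
Step 2: Sum ranks within each group.
R_1 = 33 (n_1 = 5)
R_2 = 20.5 (n_2 = 4)
R_3 = 24.5 (n_3 = 3)
Step 3: H = 12/(N(N+1)) * sum(R_i^2/n_i) - 3(N+1)
     = 12/(12*13) * (33^2/5 + 20.5^2/4 + 24.5^2/3) - 3*13
     = 0.076923 * 522.946 - 39
     = 1.226603.
Step 4: Ties present; correction factor C = 1 - 24/(12^3 - 12) = 0.986014. Corrected H = 1.226603 / 0.986014 = 1.244001.
Step 5: Under H0, H ~ chi^2(2); p-value = 0.536869.
Step 6: alpha = 0.1. fail to reject H0.

H = 1.2440, df = 2, p = 0.536869, fail to reject H0.


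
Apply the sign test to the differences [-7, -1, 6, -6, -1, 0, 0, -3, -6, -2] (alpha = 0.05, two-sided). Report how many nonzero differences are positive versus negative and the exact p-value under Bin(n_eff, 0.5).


Step 1: Discard zero differences. Original n = 10; n_eff = number of nonzero differences = 8.
Nonzero differences (with sign): -7, -1, +6, -6, -1, -3, -6, -2
Step 2: Count signs: positive = 1, negative = 7.
Step 3: Under H0: P(positive) = 0.5, so the number of positives S ~ Bin(8, 0.5).
Step 4: Two-sided exact p-value = sum of Bin(8,0.5) probabilities at or below the observed probability = 0.070312.
Step 5: alpha = 0.05. fail to reject H0.

n_eff = 8, pos = 1, neg = 7, p = 0.070312, fail to reject H0.


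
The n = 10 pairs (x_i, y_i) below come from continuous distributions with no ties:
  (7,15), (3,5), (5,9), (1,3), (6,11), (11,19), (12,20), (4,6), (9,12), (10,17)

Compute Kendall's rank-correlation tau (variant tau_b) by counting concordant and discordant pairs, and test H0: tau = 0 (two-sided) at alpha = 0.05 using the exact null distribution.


Step 1: Enumerate the 45 unordered pairs (i,j) with i<j and classify each by sign(x_j-x_i) * sign(y_j-y_i).
  (1,2):dx=-4,dy=-10->C; (1,3):dx=-2,dy=-6->C; (1,4):dx=-6,dy=-12->C; (1,5):dx=-1,dy=-4->C
  (1,6):dx=+4,dy=+4->C; (1,7):dx=+5,dy=+5->C; (1,8):dx=-3,dy=-9->C; (1,9):dx=+2,dy=-3->D
  (1,10):dx=+3,dy=+2->C; (2,3):dx=+2,dy=+4->C; (2,4):dx=-2,dy=-2->C; (2,5):dx=+3,dy=+6->C
  (2,6):dx=+8,dy=+14->C; (2,7):dx=+9,dy=+15->C; (2,8):dx=+1,dy=+1->C; (2,9):dx=+6,dy=+7->C
  (2,10):dx=+7,dy=+12->C; (3,4):dx=-4,dy=-6->C; (3,5):dx=+1,dy=+2->C; (3,6):dx=+6,dy=+10->C
  (3,7):dx=+7,dy=+11->C; (3,8):dx=-1,dy=-3->C; (3,9):dx=+4,dy=+3->C; (3,10):dx=+5,dy=+8->C
  (4,5):dx=+5,dy=+8->C; (4,6):dx=+10,dy=+16->C; (4,7):dx=+11,dy=+17->C; (4,8):dx=+3,dy=+3->C
  (4,9):dx=+8,dy=+9->C; (4,10):dx=+9,dy=+14->C; (5,6):dx=+5,dy=+8->C; (5,7):dx=+6,dy=+9->C
  (5,8):dx=-2,dy=-5->C; (5,9):dx=+3,dy=+1->C; (5,10):dx=+4,dy=+6->C; (6,7):dx=+1,dy=+1->C
  (6,8):dx=-7,dy=-13->C; (6,9):dx=-2,dy=-7->C; (6,10):dx=-1,dy=-2->C; (7,8):dx=-8,dy=-14->C
  (7,9):dx=-3,dy=-8->C; (7,10):dx=-2,dy=-3->C; (8,9):dx=+5,dy=+6->C; (8,10):dx=+6,dy=+11->C
  (9,10):dx=+1,dy=+5->C
Step 2: C = 44, D = 1, total pairs = 45.
Step 3: tau = (C - D)/(n(n-1)/2) = (44 - 1)/45 = 0.955556.
Step 4: Exact two-sided p-value (enumerate n! = 3628800 permutations of y under H0): p = 0.000006.
Step 5: alpha = 0.05. reject H0.

tau_b = 0.9556 (C=44, D=1), p = 0.000006, reject H0.


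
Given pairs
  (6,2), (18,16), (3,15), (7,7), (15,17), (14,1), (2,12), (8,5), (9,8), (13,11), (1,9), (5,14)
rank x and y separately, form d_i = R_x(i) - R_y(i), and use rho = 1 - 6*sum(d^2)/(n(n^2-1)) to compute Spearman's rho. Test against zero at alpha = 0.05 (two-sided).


Step 1: Rank x and y separately (midranks; no ties here).
rank(x): 6->5, 18->12, 3->3, 7->6, 15->11, 14->10, 2->2, 8->7, 9->8, 13->9, 1->1, 5->4
rank(y): 2->2, 16->11, 15->10, 7->4, 17->12, 1->1, 12->8, 5->3, 8->5, 11->7, 9->6, 14->9
Step 2: d_i = R_x(i) - R_y(i); compute d_i^2.
  (5-2)^2=9, (12-11)^2=1, (3-10)^2=49, (6-4)^2=4, (11-12)^2=1, (10-1)^2=81, (2-8)^2=36, (7-3)^2=16, (8-5)^2=9, (9-7)^2=4, (1-6)^2=25, (4-9)^2=25
sum(d^2) = 260.
Step 3: rho = 1 - 6*260 / (12*(12^2 - 1)) = 1 - 1560/1716 = 0.090909.
Step 4: Under H0, t = rho * sqrt((n-2)/(1-rho^2)) = 0.2887 ~ t(10).
Step 5: Two-sided p-value from the t-distribution with 10 df = 0.778725.
Step 6: alpha = 0.05. fail to reject H0.

rho = 0.0909, p = 0.778725, fail to reject H0 at alpha = 0.05.


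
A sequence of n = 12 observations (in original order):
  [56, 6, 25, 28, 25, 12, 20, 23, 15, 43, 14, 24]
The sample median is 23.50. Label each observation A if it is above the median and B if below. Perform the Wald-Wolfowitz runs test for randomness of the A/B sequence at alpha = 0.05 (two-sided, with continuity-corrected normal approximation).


Step 1: Compute median = 23.50; label A = above, B = below.
Labels in order: ABAAABBBBABA  (n_A = 6, n_B = 6)
Step 2: Count runs R = 7.
Step 3: Under H0 (random ordering), E[R] = 2*n_A*n_B/(n_A+n_B) + 1 = 2*6*6/12 + 1 = 7.0000.
        Var[R] = 2*n_A*n_B*(2*n_A*n_B - n_A - n_B) / ((n_A+n_B)^2 * (n_A+n_B-1)) = 4320/1584 = 2.7273.
        SD[R] = 1.6514.
Step 4: R = E[R], so z = 0 with no continuity correction.
Step 5: Two-sided p-value via normal approximation = 2*(1 - Phi(|z|)) = 1.000000.
Step 6: alpha = 0.05. fail to reject H0.

R = 7, z = 0.0000, p = 1.000000, fail to reject H0.


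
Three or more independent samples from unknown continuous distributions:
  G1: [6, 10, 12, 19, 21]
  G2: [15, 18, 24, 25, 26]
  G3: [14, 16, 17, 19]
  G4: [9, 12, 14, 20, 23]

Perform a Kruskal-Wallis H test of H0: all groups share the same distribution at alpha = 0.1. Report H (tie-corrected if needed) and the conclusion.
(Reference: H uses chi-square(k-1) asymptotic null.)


Step 1: Combine all N = 19 observations and assign midranks.
sorted (value, group, rank): (6,G1,1), (9,G4,2), (10,G1,3), (12,G1,4.5), (12,G4,4.5), (14,G3,6.5), (14,G4,6.5), (15,G2,8), (16,G3,9), (17,G3,10), (18,G2,11), (19,G1,12.5), (19,G3,12.5), (20,G4,14), (21,G1,15), (23,G4,16), (24,G2,17), (25,G2,18), (26,G2,19)
Step 2: Sum ranks within each group.
R_1 = 36 (n_1 = 5)
R_2 = 73 (n_2 = 5)
R_3 = 38 (n_3 = 4)
R_4 = 43 (n_4 = 5)
Step 3: H = 12/(N(N+1)) * sum(R_i^2/n_i) - 3(N+1)
     = 12/(19*20) * (36^2/5 + 73^2/5 + 38^2/4 + 43^2/5) - 3*20
     = 0.031579 * 2055.8 - 60
     = 4.920000.
Step 4: Ties present; correction factor C = 1 - 18/(19^3 - 19) = 0.997368. Corrected H = 4.920000 / 0.997368 = 4.932982.
Step 5: Under H0, H ~ chi^2(3); p-value = 0.176771.
Step 6: alpha = 0.1. fail to reject H0.

H = 4.9330, df = 3, p = 0.176771, fail to reject H0.


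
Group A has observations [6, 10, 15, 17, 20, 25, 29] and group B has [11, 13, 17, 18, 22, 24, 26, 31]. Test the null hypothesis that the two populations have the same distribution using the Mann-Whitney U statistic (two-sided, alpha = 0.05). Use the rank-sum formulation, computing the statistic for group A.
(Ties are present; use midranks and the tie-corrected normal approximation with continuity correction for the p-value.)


Step 1: Combine and sort all 15 observations; assign midranks.
sorted (value, group): (6,X), (10,X), (11,Y), (13,Y), (15,X), (17,X), (17,Y), (18,Y), (20,X), (22,Y), (24,Y), (25,X), (26,Y), (29,X), (31,Y)
ranks: 6->1, 10->2, 11->3, 13->4, 15->5, 17->6.5, 17->6.5, 18->8, 20->9, 22->10, 24->11, 25->12, 26->13, 29->14, 31->15
Step 2: Rank sum for X: R1 = 1 + 2 + 5 + 6.5 + 9 + 12 + 14 = 49.5.
Step 3: U_X = R1 - n1(n1+1)/2 = 49.5 - 7*8/2 = 49.5 - 28 = 21.5.
       U_Y = n1*n2 - U_X = 56 - 21.5 = 34.5.
Step 4: Ties are present, so use the tie-corrected normal approximation (with continuity correction) for the p-value.
Step 5: p-value = 0.487064; compare to alpha = 0.05. fail to reject H0.

U_X = 21.5, p = 0.487064, fail to reject H0 at alpha = 0.05.


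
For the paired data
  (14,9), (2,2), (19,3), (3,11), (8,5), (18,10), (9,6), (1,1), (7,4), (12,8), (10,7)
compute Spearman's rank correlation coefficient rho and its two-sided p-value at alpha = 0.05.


Step 1: Rank x and y separately (midranks; no ties here).
rank(x): 14->9, 2->2, 19->11, 3->3, 8->5, 18->10, 9->6, 1->1, 7->4, 12->8, 10->7
rank(y): 9->9, 2->2, 3->3, 11->11, 5->5, 10->10, 6->6, 1->1, 4->4, 8->8, 7->7
Step 2: d_i = R_x(i) - R_y(i); compute d_i^2.
  (9-9)^2=0, (2-2)^2=0, (11-3)^2=64, (3-11)^2=64, (5-5)^2=0, (10-10)^2=0, (6-6)^2=0, (1-1)^2=0, (4-4)^2=0, (8-8)^2=0, (7-7)^2=0
sum(d^2) = 128.
Step 3: rho = 1 - 6*128 / (11*(11^2 - 1)) = 1 - 768/1320 = 0.418182.
Step 4: Under H0, t = rho * sqrt((n-2)/(1-rho^2)) = 1.3811 ~ t(9).
Step 5: Two-sided p-value from the t-distribution with 9 df = 0.200570.
Step 6: alpha = 0.05. fail to reject H0.

rho = 0.4182, p = 0.200570, fail to reject H0 at alpha = 0.05.


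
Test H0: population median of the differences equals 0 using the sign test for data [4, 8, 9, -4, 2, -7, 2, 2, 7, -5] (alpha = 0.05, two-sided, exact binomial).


Step 1: Discard zero differences. Original n = 10; n_eff = number of nonzero differences = 10.
Nonzero differences (with sign): +4, +8, +9, -4, +2, -7, +2, +2, +7, -5
Step 2: Count signs: positive = 7, negative = 3.
Step 3: Under H0: P(positive) = 0.5, so the number of positives S ~ Bin(10, 0.5).
Step 4: Two-sided exact p-value = sum of Bin(10,0.5) probabilities at or below the observed probability = 0.343750.
Step 5: alpha = 0.05. fail to reject H0.

n_eff = 10, pos = 7, neg = 3, p = 0.343750, fail to reject H0.


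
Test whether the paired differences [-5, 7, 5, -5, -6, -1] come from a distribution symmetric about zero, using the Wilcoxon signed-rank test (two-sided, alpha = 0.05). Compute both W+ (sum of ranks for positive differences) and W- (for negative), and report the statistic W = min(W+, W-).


Step 1: Drop any zero differences (none here) and take |d_i|.
|d| = [5, 7, 5, 5, 6, 1]
Step 2: Midrank |d_i| (ties get averaged ranks).
ranks: |5|->3, |7|->6, |5|->3, |5|->3, |6|->5, |1|->1
Step 3: Attach original signs; sum ranks with positive sign and with negative sign.
W+ = 6 + 3 = 9
W- = 3 + 3 + 5 + 1 = 12
(Check: W+ + W- = 21 should equal n(n+1)/2 = 21.)
Step 4: Test statistic W = min(W+, W-) = 9.
Step 5: Ties in |d|, so use the tie-corrected normal approximation.
        E[W] = n(n+1)/4 = 6*7/4 = 10.5.
        Tie groups: |d|=5 (t=3); sum(t^3 - t) = 24.
        Var[W] = n(n+1)(2n+1)/24 - sum(t^3-t)/48 = 546/24 - 24/48 = 22.25.
        z = (W - E[W]) / sqrt(Var[W]) = (9 - 10.5) / 4.7170 = -0.3180.
        Two-sided p = 2*Phi(z) = 0.750485.
Step 6: alpha = 0.05. fail to reject H0.

W+ = 9, W- = 12, W = min = 9, p = 0.750485, fail to reject H0.


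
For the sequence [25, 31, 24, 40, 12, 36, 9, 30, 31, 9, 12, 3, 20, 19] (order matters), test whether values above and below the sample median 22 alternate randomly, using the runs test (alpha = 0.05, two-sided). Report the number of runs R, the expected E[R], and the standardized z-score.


Step 1: Compute median = 22; label A = above, B = below.
Labels in order: AAAABABAABBBBB  (n_A = 7, n_B = 7)
Step 2: Count runs R = 6.
Step 3: Under H0 (random ordering), E[R] = 2*n_A*n_B/(n_A+n_B) + 1 = 2*7*7/14 + 1 = 8.0000.
        Var[R] = 2*n_A*n_B*(2*n_A*n_B - n_A - n_B) / ((n_A+n_B)^2 * (n_A+n_B-1)) = 8232/2548 = 3.2308.
        SD[R] = 1.7974.
Step 4: Continuity-corrected z = (R + 0.5 - E[R]) / SD[R] = (6 + 0.5 - 8.0000) / 1.7974 = -0.8345.
Step 5: Two-sided p-value via normal approximation = 2*(1 - Phi(|z|)) = 0.403986.
Step 6: alpha = 0.05. fail to reject H0.

R = 6, z = -0.8345, p = 0.403986, fail to reject H0.


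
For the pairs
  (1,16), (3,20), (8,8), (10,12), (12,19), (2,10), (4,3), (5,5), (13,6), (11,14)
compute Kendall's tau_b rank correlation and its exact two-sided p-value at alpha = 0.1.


Step 1: Enumerate the 45 unordered pairs (i,j) with i<j and classify each by sign(x_j-x_i) * sign(y_j-y_i).
  (1,2):dx=+2,dy=+4->C; (1,3):dx=+7,dy=-8->D; (1,4):dx=+9,dy=-4->D; (1,5):dx=+11,dy=+3->C
  (1,6):dx=+1,dy=-6->D; (1,7):dx=+3,dy=-13->D; (1,8):dx=+4,dy=-11->D; (1,9):dx=+12,dy=-10->D
  (1,10):dx=+10,dy=-2->D; (2,3):dx=+5,dy=-12->D; (2,4):dx=+7,dy=-8->D; (2,5):dx=+9,dy=-1->D
  (2,6):dx=-1,dy=-10->C; (2,7):dx=+1,dy=-17->D; (2,8):dx=+2,dy=-15->D; (2,9):dx=+10,dy=-14->D
  (2,10):dx=+8,dy=-6->D; (3,4):dx=+2,dy=+4->C; (3,5):dx=+4,dy=+11->C; (3,6):dx=-6,dy=+2->D
  (3,7):dx=-4,dy=-5->C; (3,8):dx=-3,dy=-3->C; (3,9):dx=+5,dy=-2->D; (3,10):dx=+3,dy=+6->C
  (4,5):dx=+2,dy=+7->C; (4,6):dx=-8,dy=-2->C; (4,7):dx=-6,dy=-9->C; (4,8):dx=-5,dy=-7->C
  (4,9):dx=+3,dy=-6->D; (4,10):dx=+1,dy=+2->C; (5,6):dx=-10,dy=-9->C; (5,7):dx=-8,dy=-16->C
  (5,8):dx=-7,dy=-14->C; (5,9):dx=+1,dy=-13->D; (5,10):dx=-1,dy=-5->C; (6,7):dx=+2,dy=-7->D
  (6,8):dx=+3,dy=-5->D; (6,9):dx=+11,dy=-4->D; (6,10):dx=+9,dy=+4->C; (7,8):dx=+1,dy=+2->C
  (7,9):dx=+9,dy=+3->C; (7,10):dx=+7,dy=+11->C; (8,9):dx=+8,dy=+1->C; (8,10):dx=+6,dy=+9->C
  (9,10):dx=-2,dy=+8->D
Step 2: C = 23, D = 22, total pairs = 45.
Step 3: tau = (C - D)/(n(n-1)/2) = (23 - 22)/45 = 0.022222.
Step 4: Exact two-sided p-value (enumerate n! = 3628800 permutations of y under H0): p = 1.000000.
Step 5: alpha = 0.1. fail to reject H0.

tau_b = 0.0222 (C=23, D=22), p = 1.000000, fail to reject H0.


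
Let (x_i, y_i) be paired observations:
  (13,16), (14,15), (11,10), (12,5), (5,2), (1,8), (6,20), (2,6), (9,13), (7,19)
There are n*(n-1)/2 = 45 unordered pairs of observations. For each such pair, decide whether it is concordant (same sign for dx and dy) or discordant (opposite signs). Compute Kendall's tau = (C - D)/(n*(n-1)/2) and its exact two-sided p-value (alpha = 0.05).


Step 1: Enumerate the 45 unordered pairs (i,j) with i<j and classify each by sign(x_j-x_i) * sign(y_j-y_i).
  (1,2):dx=+1,dy=-1->D; (1,3):dx=-2,dy=-6->C; (1,4):dx=-1,dy=-11->C; (1,5):dx=-8,dy=-14->C
  (1,6):dx=-12,dy=-8->C; (1,7):dx=-7,dy=+4->D; (1,8):dx=-11,dy=-10->C; (1,9):dx=-4,dy=-3->C
  (1,10):dx=-6,dy=+3->D; (2,3):dx=-3,dy=-5->C; (2,4):dx=-2,dy=-10->C; (2,5):dx=-9,dy=-13->C
  (2,6):dx=-13,dy=-7->C; (2,7):dx=-8,dy=+5->D; (2,8):dx=-12,dy=-9->C; (2,9):dx=-5,dy=-2->C
  (2,10):dx=-7,dy=+4->D; (3,4):dx=+1,dy=-5->D; (3,5):dx=-6,dy=-8->C; (3,6):dx=-10,dy=-2->C
  (3,7):dx=-5,dy=+10->D; (3,8):dx=-9,dy=-4->C; (3,9):dx=-2,dy=+3->D; (3,10):dx=-4,dy=+9->D
  (4,5):dx=-7,dy=-3->C; (4,6):dx=-11,dy=+3->D; (4,7):dx=-6,dy=+15->D; (4,8):dx=-10,dy=+1->D
  (4,9):dx=-3,dy=+8->D; (4,10):dx=-5,dy=+14->D; (5,6):dx=-4,dy=+6->D; (5,7):dx=+1,dy=+18->C
  (5,8):dx=-3,dy=+4->D; (5,9):dx=+4,dy=+11->C; (5,10):dx=+2,dy=+17->C; (6,7):dx=+5,dy=+12->C
  (6,8):dx=+1,dy=-2->D; (6,9):dx=+8,dy=+5->C; (6,10):dx=+6,dy=+11->C; (7,8):dx=-4,dy=-14->C
  (7,9):dx=+3,dy=-7->D; (7,10):dx=+1,dy=-1->D; (8,9):dx=+7,dy=+7->C; (8,10):dx=+5,dy=+13->C
  (9,10):dx=-2,dy=+6->D
Step 2: C = 25, D = 20, total pairs = 45.
Step 3: tau = (C - D)/(n(n-1)/2) = (25 - 20)/45 = 0.111111.
Step 4: Exact two-sided p-value (enumerate n! = 3628800 permutations of y under H0): p = 0.727490.
Step 5: alpha = 0.05. fail to reject H0.

tau_b = 0.1111 (C=25, D=20), p = 0.727490, fail to reject H0.


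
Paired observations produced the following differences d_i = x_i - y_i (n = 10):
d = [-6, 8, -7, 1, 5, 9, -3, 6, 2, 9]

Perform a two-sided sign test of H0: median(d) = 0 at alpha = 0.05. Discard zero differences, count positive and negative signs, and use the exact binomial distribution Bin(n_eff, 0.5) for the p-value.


Step 1: Discard zero differences. Original n = 10; n_eff = number of nonzero differences = 10.
Nonzero differences (with sign): -6, +8, -7, +1, +5, +9, -3, +6, +2, +9
Step 2: Count signs: positive = 7, negative = 3.
Step 3: Under H0: P(positive) = 0.5, so the number of positives S ~ Bin(10, 0.5).
Step 4: Two-sided exact p-value = sum of Bin(10,0.5) probabilities at or below the observed probability = 0.343750.
Step 5: alpha = 0.05. fail to reject H0.

n_eff = 10, pos = 7, neg = 3, p = 0.343750, fail to reject H0.


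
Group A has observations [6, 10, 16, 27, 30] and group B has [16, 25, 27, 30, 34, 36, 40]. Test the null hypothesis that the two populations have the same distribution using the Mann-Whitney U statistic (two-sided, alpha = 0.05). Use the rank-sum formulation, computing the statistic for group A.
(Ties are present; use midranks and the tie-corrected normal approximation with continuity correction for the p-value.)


Step 1: Combine and sort all 12 observations; assign midranks.
sorted (value, group): (6,X), (10,X), (16,X), (16,Y), (25,Y), (27,X), (27,Y), (30,X), (30,Y), (34,Y), (36,Y), (40,Y)
ranks: 6->1, 10->2, 16->3.5, 16->3.5, 25->5, 27->6.5, 27->6.5, 30->8.5, 30->8.5, 34->10, 36->11, 40->12
Step 2: Rank sum for X: R1 = 1 + 2 + 3.5 + 6.5 + 8.5 = 21.5.
Step 3: U_X = R1 - n1(n1+1)/2 = 21.5 - 5*6/2 = 21.5 - 15 = 6.5.
       U_Y = n1*n2 - U_X = 35 - 6.5 = 28.5.
Step 4: Ties are present, so use the tie-corrected normal approximation (with continuity correction) for the p-value.
Step 5: p-value = 0.086490; compare to alpha = 0.05. fail to reject H0.

U_X = 6.5, p = 0.086490, fail to reject H0 at alpha = 0.05.


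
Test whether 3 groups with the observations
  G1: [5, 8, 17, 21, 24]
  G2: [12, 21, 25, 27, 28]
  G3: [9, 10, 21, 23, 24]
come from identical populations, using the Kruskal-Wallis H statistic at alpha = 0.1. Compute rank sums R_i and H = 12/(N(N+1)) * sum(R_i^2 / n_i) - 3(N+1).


Step 1: Combine all N = 15 observations and assign midranks.
sorted (value, group, rank): (5,G1,1), (8,G1,2), (9,G3,3), (10,G3,4), (12,G2,5), (17,G1,6), (21,G1,8), (21,G2,8), (21,G3,8), (23,G3,10), (24,G1,11.5), (24,G3,11.5), (25,G2,13), (27,G2,14), (28,G2,15)
Step 2: Sum ranks within each group.
R_1 = 28.5 (n_1 = 5)
R_2 = 55 (n_2 = 5)
R_3 = 36.5 (n_3 = 5)
Step 3: H = 12/(N(N+1)) * sum(R_i^2/n_i) - 3(N+1)
     = 12/(15*16) * (28.5^2/5 + 55^2/5 + 36.5^2/5) - 3*16
     = 0.050000 * 1033.9 - 48
     = 3.695000.
Step 4: Ties present; correction factor C = 1 - 30/(15^3 - 15) = 0.991071. Corrected H = 3.695000 / 0.991071 = 3.728288.
Step 5: Under H0, H ~ chi^2(2); p-value = 0.155029.
Step 6: alpha = 0.1. fail to reject H0.

H = 3.7283, df = 2, p = 0.155029, fail to reject H0.


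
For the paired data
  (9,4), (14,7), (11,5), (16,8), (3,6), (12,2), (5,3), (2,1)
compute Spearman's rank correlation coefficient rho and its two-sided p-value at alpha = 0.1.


Step 1: Rank x and y separately (midranks; no ties here).
rank(x): 9->4, 14->7, 11->5, 16->8, 3->2, 12->6, 5->3, 2->1
rank(y): 4->4, 7->7, 5->5, 8->8, 6->6, 2->2, 3->3, 1->1
Step 2: d_i = R_x(i) - R_y(i); compute d_i^2.
  (4-4)^2=0, (7-7)^2=0, (5-5)^2=0, (8-8)^2=0, (2-6)^2=16, (6-2)^2=16, (3-3)^2=0, (1-1)^2=0
sum(d^2) = 32.
Step 3: rho = 1 - 6*32 / (8*(8^2 - 1)) = 1 - 192/504 = 0.619048.
Step 4: Under H0, t = rho * sqrt((n-2)/(1-rho^2)) = 1.9308 ~ t(6).
Step 5: Two-sided p-value from the t-distribution with 6 df = 0.101733.
Step 6: alpha = 0.1. fail to reject H0.

rho = 0.6190, p = 0.101733, fail to reject H0 at alpha = 0.1.


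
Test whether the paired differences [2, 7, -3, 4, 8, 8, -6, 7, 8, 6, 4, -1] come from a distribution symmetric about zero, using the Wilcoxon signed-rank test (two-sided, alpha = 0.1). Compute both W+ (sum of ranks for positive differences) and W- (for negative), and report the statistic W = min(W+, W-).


Step 1: Drop any zero differences (none here) and take |d_i|.
|d| = [2, 7, 3, 4, 8, 8, 6, 7, 8, 6, 4, 1]
Step 2: Midrank |d_i| (ties get averaged ranks).
ranks: |2|->2, |7|->8.5, |3|->3, |4|->4.5, |8|->11, |8|->11, |6|->6.5, |7|->8.5, |8|->11, |6|->6.5, |4|->4.5, |1|->1
Step 3: Attach original signs; sum ranks with positive sign and with negative sign.
W+ = 2 + 8.5 + 4.5 + 11 + 11 + 8.5 + 11 + 6.5 + 4.5 = 67.5
W- = 3 + 6.5 + 1 = 10.5
(Check: W+ + W- = 78 should equal n(n+1)/2 = 78.)
Step 4: Test statistic W = min(W+, W-) = 10.5.
Step 5: Ties in |d|, so use the tie-corrected normal approximation.
        E[W] = n(n+1)/4 = 12*13/4 = 39.
        Tie groups: |d|=4 (t=2), |d|=6 (t=2), |d|=7 (t=2), |d|=8 (t=3); sum(t^3 - t) = 42.
        Var[W] = n(n+1)(2n+1)/24 - sum(t^3-t)/48 = 3900/24 - 42/48 = 161.625.
        z = (W - E[W]) / sqrt(Var[W]) = (10.5 - 39) / 12.7132 = -2.2418.
        Two-sided p = 2*Phi(z) = 0.024976.
Step 6: alpha = 0.1. reject H0.

W+ = 67.5, W- = 10.5, W = min = 10.5, p = 0.024976, reject H0.


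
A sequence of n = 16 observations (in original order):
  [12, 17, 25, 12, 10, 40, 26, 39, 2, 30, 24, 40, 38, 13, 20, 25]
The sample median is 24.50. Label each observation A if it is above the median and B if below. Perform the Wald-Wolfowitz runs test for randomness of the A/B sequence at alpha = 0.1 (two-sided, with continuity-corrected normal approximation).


Step 1: Compute median = 24.50; label A = above, B = below.
Labels in order: BBABBAAABABAABBA  (n_A = 8, n_B = 8)
Step 2: Count runs R = 10.
Step 3: Under H0 (random ordering), E[R] = 2*n_A*n_B/(n_A+n_B) + 1 = 2*8*8/16 + 1 = 9.0000.
        Var[R] = 2*n_A*n_B*(2*n_A*n_B - n_A - n_B) / ((n_A+n_B)^2 * (n_A+n_B-1)) = 14336/3840 = 3.7333.
        SD[R] = 1.9322.
Step 4: Continuity-corrected z = (R - 0.5 - E[R]) / SD[R] = (10 - 0.5 - 9.0000) / 1.9322 = 0.2588.
Step 5: Two-sided p-value via normal approximation = 2*(1 - Phi(|z|)) = 0.795809.
Step 6: alpha = 0.1. fail to reject H0.

R = 10, z = 0.2588, p = 0.795809, fail to reject H0.


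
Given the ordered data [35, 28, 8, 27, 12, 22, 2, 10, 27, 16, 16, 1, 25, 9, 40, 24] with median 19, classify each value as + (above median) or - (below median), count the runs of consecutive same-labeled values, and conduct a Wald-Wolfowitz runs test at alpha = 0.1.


Step 1: Compute median = 19; label A = above, B = below.
Labels in order: AABABABBABBBABAA  (n_A = 8, n_B = 8)
Step 2: Count runs R = 11.
Step 3: Under H0 (random ordering), E[R] = 2*n_A*n_B/(n_A+n_B) + 1 = 2*8*8/16 + 1 = 9.0000.
        Var[R] = 2*n_A*n_B*(2*n_A*n_B - n_A - n_B) / ((n_A+n_B)^2 * (n_A+n_B-1)) = 14336/3840 = 3.7333.
        SD[R] = 1.9322.
Step 4: Continuity-corrected z = (R - 0.5 - E[R]) / SD[R] = (11 - 0.5 - 9.0000) / 1.9322 = 0.7763.
Step 5: Two-sided p-value via normal approximation = 2*(1 - Phi(|z|)) = 0.437558.
Step 6: alpha = 0.1. fail to reject H0.

R = 11, z = 0.7763, p = 0.437558, fail to reject H0.


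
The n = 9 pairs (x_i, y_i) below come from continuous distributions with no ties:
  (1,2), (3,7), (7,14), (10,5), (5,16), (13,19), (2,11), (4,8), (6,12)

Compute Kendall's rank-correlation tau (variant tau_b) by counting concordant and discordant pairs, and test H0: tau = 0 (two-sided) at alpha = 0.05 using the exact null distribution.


Step 1: Enumerate the 36 unordered pairs (i,j) with i<j and classify each by sign(x_j-x_i) * sign(y_j-y_i).
  (1,2):dx=+2,dy=+5->C; (1,3):dx=+6,dy=+12->C; (1,4):dx=+9,dy=+3->C; (1,5):dx=+4,dy=+14->C
  (1,6):dx=+12,dy=+17->C; (1,7):dx=+1,dy=+9->C; (1,8):dx=+3,dy=+6->C; (1,9):dx=+5,dy=+10->C
  (2,3):dx=+4,dy=+7->C; (2,4):dx=+7,dy=-2->D; (2,5):dx=+2,dy=+9->C; (2,6):dx=+10,dy=+12->C
  (2,7):dx=-1,dy=+4->D; (2,8):dx=+1,dy=+1->C; (2,9):dx=+3,dy=+5->C; (3,4):dx=+3,dy=-9->D
  (3,5):dx=-2,dy=+2->D; (3,6):dx=+6,dy=+5->C; (3,7):dx=-5,dy=-3->C; (3,8):dx=-3,dy=-6->C
  (3,9):dx=-1,dy=-2->C; (4,5):dx=-5,dy=+11->D; (4,6):dx=+3,dy=+14->C; (4,7):dx=-8,dy=+6->D
  (4,8):dx=-6,dy=+3->D; (4,9):dx=-4,dy=+7->D; (5,6):dx=+8,dy=+3->C; (5,7):dx=-3,dy=-5->C
  (5,8):dx=-1,dy=-8->C; (5,9):dx=+1,dy=-4->D; (6,7):dx=-11,dy=-8->C; (6,8):dx=-9,dy=-11->C
  (6,9):dx=-7,dy=-7->C; (7,8):dx=+2,dy=-3->D; (7,9):dx=+4,dy=+1->C; (8,9):dx=+2,dy=+4->C
Step 2: C = 26, D = 10, total pairs = 36.
Step 3: tau = (C - D)/(n(n-1)/2) = (26 - 10)/36 = 0.444444.
Step 4: Exact two-sided p-value (enumerate n! = 362880 permutations of y under H0): p = 0.119439.
Step 5: alpha = 0.05. fail to reject H0.

tau_b = 0.4444 (C=26, D=10), p = 0.119439, fail to reject H0.


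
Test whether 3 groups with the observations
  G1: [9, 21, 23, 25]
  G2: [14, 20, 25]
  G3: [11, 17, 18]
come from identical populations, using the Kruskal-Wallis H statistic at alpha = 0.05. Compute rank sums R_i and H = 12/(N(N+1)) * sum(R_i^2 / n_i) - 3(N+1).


Step 1: Combine all N = 10 observations and assign midranks.
sorted (value, group, rank): (9,G1,1), (11,G3,2), (14,G2,3), (17,G3,4), (18,G3,5), (20,G2,6), (21,G1,7), (23,G1,8), (25,G1,9.5), (25,G2,9.5)
Step 2: Sum ranks within each group.
R_1 = 25.5 (n_1 = 4)
R_2 = 18.5 (n_2 = 3)
R_3 = 11 (n_3 = 3)
Step 3: H = 12/(N(N+1)) * sum(R_i^2/n_i) - 3(N+1)
     = 12/(10*11) * (25.5^2/4 + 18.5^2/3 + 11^2/3) - 3*11
     = 0.109091 * 316.979 - 33
     = 1.579545.
Step 4: Ties present; correction factor C = 1 - 6/(10^3 - 10) = 0.993939. Corrected H = 1.579545 / 0.993939 = 1.589177.
Step 5: Under H0, H ~ chi^2(2); p-value = 0.451767.
Step 6: alpha = 0.05. fail to reject H0.

H = 1.5892, df = 2, p = 0.451767, fail to reject H0.


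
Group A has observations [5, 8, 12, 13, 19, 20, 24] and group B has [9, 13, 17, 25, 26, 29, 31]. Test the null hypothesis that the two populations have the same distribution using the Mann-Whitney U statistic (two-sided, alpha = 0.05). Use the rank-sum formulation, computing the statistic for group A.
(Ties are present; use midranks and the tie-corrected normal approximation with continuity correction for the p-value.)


Step 1: Combine and sort all 14 observations; assign midranks.
sorted (value, group): (5,X), (8,X), (9,Y), (12,X), (13,X), (13,Y), (17,Y), (19,X), (20,X), (24,X), (25,Y), (26,Y), (29,Y), (31,Y)
ranks: 5->1, 8->2, 9->3, 12->4, 13->5.5, 13->5.5, 17->7, 19->8, 20->9, 24->10, 25->11, 26->12, 29->13, 31->14
Step 2: Rank sum for X: R1 = 1 + 2 + 4 + 5.5 + 8 + 9 + 10 = 39.5.
Step 3: U_X = R1 - n1(n1+1)/2 = 39.5 - 7*8/2 = 39.5 - 28 = 11.5.
       U_Y = n1*n2 - U_X = 49 - 11.5 = 37.5.
Step 4: Ties are present, so use the tie-corrected normal approximation (with continuity correction) for the p-value.
Step 5: p-value = 0.109832; compare to alpha = 0.05. fail to reject H0.

U_X = 11.5, p = 0.109832, fail to reject H0 at alpha = 0.05.


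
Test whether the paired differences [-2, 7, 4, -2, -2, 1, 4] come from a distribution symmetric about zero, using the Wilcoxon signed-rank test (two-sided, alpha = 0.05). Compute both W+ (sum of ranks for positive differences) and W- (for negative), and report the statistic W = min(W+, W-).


Step 1: Drop any zero differences (none here) and take |d_i|.
|d| = [2, 7, 4, 2, 2, 1, 4]
Step 2: Midrank |d_i| (ties get averaged ranks).
ranks: |2|->3, |7|->7, |4|->5.5, |2|->3, |2|->3, |1|->1, |4|->5.5
Step 3: Attach original signs; sum ranks with positive sign and with negative sign.
W+ = 7 + 5.5 + 1 + 5.5 = 19
W- = 3 + 3 + 3 = 9
(Check: W+ + W- = 28 should equal n(n+1)/2 = 28.)
Step 4: Test statistic W = min(W+, W-) = 9.
Step 5: Ties in |d|, so use the tie-corrected normal approximation.
        E[W] = n(n+1)/4 = 7*8/4 = 14.
        Tie groups: |d|=2 (t=3), |d|=4 (t=2); sum(t^3 - t) = 30.
        Var[W] = n(n+1)(2n+1)/24 - sum(t^3-t)/48 = 840/24 - 30/48 = 34.375.
        z = (W - E[W]) / sqrt(Var[W]) = (9 - 14) / 5.8630 = -0.8528.
        Two-sided p = 2*Phi(z) = 0.393769.
Step 6: alpha = 0.05. fail to reject H0.

W+ = 19, W- = 9, W = min = 9, p = 0.393769, fail to reject H0.


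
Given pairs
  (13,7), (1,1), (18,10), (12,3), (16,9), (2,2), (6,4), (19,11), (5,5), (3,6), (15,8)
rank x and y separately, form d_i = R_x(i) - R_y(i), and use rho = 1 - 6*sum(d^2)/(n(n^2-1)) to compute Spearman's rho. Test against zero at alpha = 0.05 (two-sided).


Step 1: Rank x and y separately (midranks; no ties here).
rank(x): 13->7, 1->1, 18->10, 12->6, 16->9, 2->2, 6->5, 19->11, 5->4, 3->3, 15->8
rank(y): 7->7, 1->1, 10->10, 3->3, 9->9, 2->2, 4->4, 11->11, 5->5, 6->6, 8->8
Step 2: d_i = R_x(i) - R_y(i); compute d_i^2.
  (7-7)^2=0, (1-1)^2=0, (10-10)^2=0, (6-3)^2=9, (9-9)^2=0, (2-2)^2=0, (5-4)^2=1, (11-11)^2=0, (4-5)^2=1, (3-6)^2=9, (8-8)^2=0
sum(d^2) = 20.
Step 3: rho = 1 - 6*20 / (11*(11^2 - 1)) = 1 - 120/1320 = 0.909091.
Step 4: Under H0, t = rho * sqrt((n-2)/(1-rho^2)) = 6.5465 ~ t(9).
Step 5: Two-sided p-value from the t-distribution with 9 df = 0.000106.
Step 6: alpha = 0.05. reject H0.

rho = 0.9091, p = 0.000106, reject H0 at alpha = 0.05.


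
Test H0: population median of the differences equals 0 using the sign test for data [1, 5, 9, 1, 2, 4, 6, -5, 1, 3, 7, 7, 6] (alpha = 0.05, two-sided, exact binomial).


Step 1: Discard zero differences. Original n = 13; n_eff = number of nonzero differences = 13.
Nonzero differences (with sign): +1, +5, +9, +1, +2, +4, +6, -5, +1, +3, +7, +7, +6
Step 2: Count signs: positive = 12, negative = 1.
Step 3: Under H0: P(positive) = 0.5, so the number of positives S ~ Bin(13, 0.5).
Step 4: Two-sided exact p-value = sum of Bin(13,0.5) probabilities at or below the observed probability = 0.003418.
Step 5: alpha = 0.05. reject H0.

n_eff = 13, pos = 12, neg = 1, p = 0.003418, reject H0.


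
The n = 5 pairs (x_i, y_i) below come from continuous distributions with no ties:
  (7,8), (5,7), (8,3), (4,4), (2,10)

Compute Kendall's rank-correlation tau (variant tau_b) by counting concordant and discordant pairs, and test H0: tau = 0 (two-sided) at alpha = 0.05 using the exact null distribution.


Step 1: Enumerate the 10 unordered pairs (i,j) with i<j and classify each by sign(x_j-x_i) * sign(y_j-y_i).
  (1,2):dx=-2,dy=-1->C; (1,3):dx=+1,dy=-5->D; (1,4):dx=-3,dy=-4->C; (1,5):dx=-5,dy=+2->D
  (2,3):dx=+3,dy=-4->D; (2,4):dx=-1,dy=-3->C; (2,5):dx=-3,dy=+3->D; (3,4):dx=-4,dy=+1->D
  (3,5):dx=-6,dy=+7->D; (4,5):dx=-2,dy=+6->D
Step 2: C = 3, D = 7, total pairs = 10.
Step 3: tau = (C - D)/(n(n-1)/2) = (3 - 7)/10 = -0.400000.
Step 4: Exact two-sided p-value (enumerate n! = 120 permutations of y under H0): p = 0.483333.
Step 5: alpha = 0.05. fail to reject H0.

tau_b = -0.4000 (C=3, D=7), p = 0.483333, fail to reject H0.


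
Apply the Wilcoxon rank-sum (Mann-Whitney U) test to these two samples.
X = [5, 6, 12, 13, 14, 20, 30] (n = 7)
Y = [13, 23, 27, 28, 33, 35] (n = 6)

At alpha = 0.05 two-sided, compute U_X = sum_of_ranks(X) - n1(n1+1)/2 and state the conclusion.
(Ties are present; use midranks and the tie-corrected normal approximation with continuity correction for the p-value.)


Step 1: Combine and sort all 13 observations; assign midranks.
sorted (value, group): (5,X), (6,X), (12,X), (13,X), (13,Y), (14,X), (20,X), (23,Y), (27,Y), (28,Y), (30,X), (33,Y), (35,Y)
ranks: 5->1, 6->2, 12->3, 13->4.5, 13->4.5, 14->6, 20->7, 23->8, 27->9, 28->10, 30->11, 33->12, 35->13
Step 2: Rank sum for X: R1 = 1 + 2 + 3 + 4.5 + 6 + 7 + 11 = 34.5.
Step 3: U_X = R1 - n1(n1+1)/2 = 34.5 - 7*8/2 = 34.5 - 28 = 6.5.
       U_Y = n1*n2 - U_X = 42 - 6.5 = 35.5.
Step 4: Ties are present, so use the tie-corrected normal approximation (with continuity correction) for the p-value.
Step 5: p-value = 0.045204; compare to alpha = 0.05. reject H0.

U_X = 6.5, p = 0.045204, reject H0 at alpha = 0.05.
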